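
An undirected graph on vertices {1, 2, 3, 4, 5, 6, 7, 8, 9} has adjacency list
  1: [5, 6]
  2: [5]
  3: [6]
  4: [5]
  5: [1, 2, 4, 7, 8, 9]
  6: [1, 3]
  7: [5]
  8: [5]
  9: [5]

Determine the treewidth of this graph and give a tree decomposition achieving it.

Treewidth 1.
One optimal decomposition is:
Bags: B1 = {1, 6}  B2 = {1, 5}  B3 = {5, 7}  B4 = {4, 5}  B5 = {5, 9}  B6 = {3, 6}  B7 = {2, 5}  B8 = {5, 8}
Tree: B1–B2, B2–B3, B2–B4, B3–B5, B1–B6, B5–B7, B5–B8

The largest bag has 2 vertices, giving width 1; this decomposition certifies tw(G) ≤ 1. Any graph with an edge has treewidth ≥ 1, and G has the edge 1–6. Hence tw(G) = 1 exactly.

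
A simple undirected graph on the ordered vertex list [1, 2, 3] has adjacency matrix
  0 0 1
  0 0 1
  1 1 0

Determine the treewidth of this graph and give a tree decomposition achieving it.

The largest bag has 2 vertices, giving width 1; this decomposition certifies tw(G) ≤ 1. Since G has at least one edge (e.g. 2–3), it is not an edgeless graph, so tw(G) ≥ 1. Therefore the treewidth is 1.

Treewidth 1.
One such decomposition:
Bags: B1 = {2, 3}  B2 = {1, 3}
Tree: B1–B2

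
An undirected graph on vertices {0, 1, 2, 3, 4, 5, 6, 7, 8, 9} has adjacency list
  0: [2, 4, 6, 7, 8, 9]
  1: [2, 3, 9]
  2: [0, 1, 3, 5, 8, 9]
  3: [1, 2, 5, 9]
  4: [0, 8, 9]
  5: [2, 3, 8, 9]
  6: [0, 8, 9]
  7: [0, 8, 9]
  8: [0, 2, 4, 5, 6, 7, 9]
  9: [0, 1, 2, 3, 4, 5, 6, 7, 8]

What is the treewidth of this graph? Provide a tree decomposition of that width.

Treewidth 3.
Bags: B1 = {0, 2, 8, 9}  B2 = {2, 5, 8, 9}  B3 = {0, 7, 8, 9}  B4 = {0, 4, 8, 9}  B5 = {0, 6, 8, 9}  B6 = {2, 3, 5, 9}  B7 = {1, 2, 3, 9}
Tree: B1–B2, B1–B3, B1–B4, B4–B5, B2–B6, B6–B7

Each bag holds 4 vertices, so the decomposition has width 3, which upper-bounds the treewidth. For the lower bound, the 4 vertices {0, 2, 8, 9} are pairwise adjacent, and any tree decomposition puts a clique entirely inside one bag — forcing width ≥ 3. Hence tw(G) = 3 exactly.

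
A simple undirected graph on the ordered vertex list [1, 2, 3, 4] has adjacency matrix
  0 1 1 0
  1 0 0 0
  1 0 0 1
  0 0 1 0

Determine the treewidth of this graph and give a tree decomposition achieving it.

The largest bag has 2 vertices, giving width 1; this decomposition certifies tw(G) ≤ 1. Since G has at least one edge (e.g. 4–3), it is not an edgeless graph, so tw(G) ≥ 1. Combining the bounds, tw(G) = 1.

Treewidth 1.
Bags: B1 = {3, 4}  B2 = {1, 3}  B3 = {1, 2}
Tree: B1–B2, B2–B3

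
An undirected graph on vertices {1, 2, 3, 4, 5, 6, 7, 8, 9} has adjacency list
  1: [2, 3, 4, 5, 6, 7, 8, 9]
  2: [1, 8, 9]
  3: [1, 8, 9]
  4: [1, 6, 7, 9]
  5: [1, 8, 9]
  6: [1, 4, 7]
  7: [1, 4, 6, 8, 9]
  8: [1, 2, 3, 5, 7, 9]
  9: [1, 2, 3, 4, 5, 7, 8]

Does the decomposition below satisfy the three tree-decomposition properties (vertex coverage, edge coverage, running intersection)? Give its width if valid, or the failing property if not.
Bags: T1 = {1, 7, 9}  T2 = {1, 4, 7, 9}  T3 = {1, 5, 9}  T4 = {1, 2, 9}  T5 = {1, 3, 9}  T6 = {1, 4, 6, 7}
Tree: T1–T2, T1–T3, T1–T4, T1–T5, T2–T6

No — vertex 8 appears in no bag.

A tree decomposition must satisfy three properties: every vertex lies in some bag; for every edge, both endpoints lie together in some bag; and for every vertex, the bags containing it form a connected subtree. Here vertex 8 appears in no bag, so the decomposition is invalid.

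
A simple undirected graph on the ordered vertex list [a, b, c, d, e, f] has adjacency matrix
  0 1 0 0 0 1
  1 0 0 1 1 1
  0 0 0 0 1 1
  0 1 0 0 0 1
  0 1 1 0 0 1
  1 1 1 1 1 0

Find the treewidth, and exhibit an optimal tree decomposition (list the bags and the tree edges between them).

The largest bag has 3 vertices, giving width 2; this decomposition certifies tw(G) ≤ 2. On the other hand G contains the 3-clique {c, e, f}. A clique must lie in a single bag of any decomposition, so no decomposition can have width below 2. Therefore the treewidth is 2.

Treewidth 2.
One such decomposition:
Bags: B1 = {c, e, f}  B2 = {b, e, f}  B3 = {a, b, f}  B4 = {b, d, f}
Tree: B1–B2, B2–B3, B3–B4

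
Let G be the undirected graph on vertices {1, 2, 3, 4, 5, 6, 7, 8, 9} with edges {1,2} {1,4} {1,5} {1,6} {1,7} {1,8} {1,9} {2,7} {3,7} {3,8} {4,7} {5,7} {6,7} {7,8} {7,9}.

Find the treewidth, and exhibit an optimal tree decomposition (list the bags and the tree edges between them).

Treewidth 2.
One optimal decomposition is:
Bags: B1 = {1, 4, 7}  B2 = {1, 5, 7}  B3 = {1, 7, 8}  B4 = {1, 7, 9}  B5 = {1, 2, 7}  B6 = {3, 7, 8}  B7 = {1, 6, 7}
Tree: B1–B2, B1–B3, B1–B4, B3–B5, B3–B6, B3–B7

Each bag holds 3 vertices, so the decomposition has width 2, which upper-bounds the treewidth. Conversely, {1, 2, 7} is a clique of size 3, and the vertices of any clique must share a bag in every tree decomposition; so some bag has ≥ 3 vertices and tw(G) ≥ 2. Hence tw(G) = 2 exactly.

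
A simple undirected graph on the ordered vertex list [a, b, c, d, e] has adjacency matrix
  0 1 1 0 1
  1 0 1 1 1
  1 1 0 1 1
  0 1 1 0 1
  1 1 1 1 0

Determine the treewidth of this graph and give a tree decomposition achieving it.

Treewidth 3.
One optimal decomposition is:
Bags: B1 = {b, c, d, e}  B2 = {a, b, c, e}
Tree: B1–B2

Each bag holds 4 vertices, so the decomposition has width 3, which upper-bounds the treewidth. Conversely, {b, c, d, e} is a clique of size 4, and the vertices of any clique must share a bag in every tree decomposition; so some bag has ≥ 4 vertices and tw(G) ≥ 3. Combining the bounds, tw(G) = 3.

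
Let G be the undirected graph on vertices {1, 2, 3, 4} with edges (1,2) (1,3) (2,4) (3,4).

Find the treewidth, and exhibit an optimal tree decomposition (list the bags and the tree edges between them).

Treewidth 2.
Bags: B1 = {1, 3, 4}  B2 = {1, 2, 4}
Tree: B1–B2

Every bag has size at most 3, so the width is 3 − 1 = 2 and tw(G) ≤ 2. For the lower bound, G contains the cycle 1–3–4–2–1, so G is not a forest; only forests have treewidth ≤ 1, hence tw(G) ≥ 2. Combining the bounds, tw(G) = 2.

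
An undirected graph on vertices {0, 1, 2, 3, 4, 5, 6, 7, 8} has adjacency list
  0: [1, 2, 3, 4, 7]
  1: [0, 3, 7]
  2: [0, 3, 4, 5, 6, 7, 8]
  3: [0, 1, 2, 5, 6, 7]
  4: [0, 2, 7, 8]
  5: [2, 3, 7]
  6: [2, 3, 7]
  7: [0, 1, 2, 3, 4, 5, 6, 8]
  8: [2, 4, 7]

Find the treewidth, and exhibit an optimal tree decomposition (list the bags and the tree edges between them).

Treewidth 3.
One such decomposition:
Bags: B1 = {2, 3, 6, 7}  B2 = {0, 2, 3, 7}  B3 = {0, 2, 4, 7}  B4 = {2, 3, 5, 7}  B5 = {2, 4, 7, 8}  B6 = {0, 1, 3, 7}
Tree: B1–B2, B2–B3, B2–B4, B3–B5, B2–B6

The largest bag has 4 vertices, giving width 3; this decomposition certifies tw(G) ≤ 3. For the lower bound, the 4 vertices {0, 1, 3, 7} are pairwise adjacent, and any tree decomposition puts a clique entirely inside one bag — forcing width ≥ 3. Hence tw(G) = 3 exactly.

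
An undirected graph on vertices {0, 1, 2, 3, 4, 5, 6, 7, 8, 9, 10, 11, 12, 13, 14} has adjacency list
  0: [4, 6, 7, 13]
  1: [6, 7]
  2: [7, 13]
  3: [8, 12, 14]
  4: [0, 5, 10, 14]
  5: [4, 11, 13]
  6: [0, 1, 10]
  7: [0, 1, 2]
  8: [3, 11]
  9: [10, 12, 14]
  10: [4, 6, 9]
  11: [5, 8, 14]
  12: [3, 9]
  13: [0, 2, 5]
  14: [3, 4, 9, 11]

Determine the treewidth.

A width-3 tree decomposition is:
Bags: B1 = {1, 2, 6, 7}  B2 = {0, 2, 6, 7}  B3 = {0, 2, 6, 13}  B4 = {0, 6, 10, 13}  B5 = {0, 4, 10, 13}  B6 = {4, 5, 10, 13}  B7 = {4, 5, 9, 10}  B8 = {4, 5, 9, 14}  B9 = {5, 9, 11, 14}  B10 = {9, 11, 12, 14}  B11 = {3, 11, 12, 14}  B12 = {3, 8, 11, 12}
Tree: B1–B2, B2–B3, B3–B4, B4–B5, B5–B6, B6–B7, B7–B8, B8–B9, B9–B10, B10–B11, B11–B12
Each bag holds 4 vertices, so the decomposition has width 3, which upper-bounds the treewidth. For the lower bound: the 4 vertex sets {1,2,7}, {6}, {0}, {4,5,10,13} are disjoint, each induces a connected subgraph, and every pair is joined by at least one edge of G. Contracting each set to a single vertex therefore yields K_{4} as a minor, and since treewidth is minor-monotone, tw(G) ≥ tw(K_{4}) = 3. The upper and lower bounds meet at 3, so that is the treewidth.

3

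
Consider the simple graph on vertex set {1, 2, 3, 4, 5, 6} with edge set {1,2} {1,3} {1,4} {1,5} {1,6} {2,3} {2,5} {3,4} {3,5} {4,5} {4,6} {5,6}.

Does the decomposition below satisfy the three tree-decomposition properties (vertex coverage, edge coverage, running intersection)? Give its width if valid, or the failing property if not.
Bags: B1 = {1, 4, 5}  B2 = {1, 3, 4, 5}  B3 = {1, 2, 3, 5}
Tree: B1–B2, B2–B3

A tree decomposition must satisfy three properties: every vertex lies in some bag; for every edge, both endpoints lie together in some bag; and for every vertex, the bags containing it form a connected subtree. Here vertex 6 appears in no bag, so the decomposition is invalid.

No — vertex 6 appears in no bag.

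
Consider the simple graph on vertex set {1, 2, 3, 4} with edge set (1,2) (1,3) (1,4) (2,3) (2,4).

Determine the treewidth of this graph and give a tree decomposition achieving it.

Treewidth 2.
One such decomposition:
Bags: B1 = {1, 2, 3}  B2 = {1, 2, 4}
Tree: B1–B2

Every bag has size at most 3, so the width is 3 − 1 = 2 and tw(G) ≤ 2. On the other hand G contains the 3-clique {1, 2, 3}. A clique must lie in a single bag of any decomposition, so no decomposition can have width below 2. Hence tw(G) = 2 exactly.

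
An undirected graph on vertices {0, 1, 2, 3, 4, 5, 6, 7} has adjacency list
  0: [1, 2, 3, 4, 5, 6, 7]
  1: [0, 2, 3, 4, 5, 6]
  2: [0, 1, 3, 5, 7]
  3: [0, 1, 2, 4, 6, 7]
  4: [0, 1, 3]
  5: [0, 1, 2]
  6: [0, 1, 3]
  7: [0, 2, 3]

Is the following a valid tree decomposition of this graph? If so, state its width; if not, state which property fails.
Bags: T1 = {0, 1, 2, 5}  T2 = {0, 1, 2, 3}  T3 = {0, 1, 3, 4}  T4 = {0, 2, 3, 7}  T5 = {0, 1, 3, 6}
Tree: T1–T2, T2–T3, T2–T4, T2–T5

Yes; width 3.

Vertex coverage: the bags together contain {0, 1, 2, 3, 4, 5, 6, 7}, the full vertex set. Edge coverage: each edge of G has both endpoints in at least one bag. Running intersection: for every vertex, the bags containing it form a connected subtree. All three properties hold, so this is a valid tree decomposition of width max|bag| − 1 = 3, and hence tw(G) ≤ 3.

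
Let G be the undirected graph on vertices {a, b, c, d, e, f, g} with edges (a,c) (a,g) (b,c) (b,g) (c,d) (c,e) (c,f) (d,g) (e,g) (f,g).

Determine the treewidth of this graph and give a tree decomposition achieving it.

Treewidth 2.
One optimal decomposition is:
Bags: B1 = {a, c, g}  B2 = {b, c, g}  B3 = {c, f, g}  B4 = {c, d, g}  B5 = {c, e, g}
Tree: B1–B2, B2–B3, B3–B4, B4–B5

Each bag holds 3 vertices, so the decomposition has width 2, which upper-bounds the treewidth. The edges c–a–g–b–c form a cycle, so G is not a tree and its treewidth is at least 2. Hence tw(G) = 2 exactly.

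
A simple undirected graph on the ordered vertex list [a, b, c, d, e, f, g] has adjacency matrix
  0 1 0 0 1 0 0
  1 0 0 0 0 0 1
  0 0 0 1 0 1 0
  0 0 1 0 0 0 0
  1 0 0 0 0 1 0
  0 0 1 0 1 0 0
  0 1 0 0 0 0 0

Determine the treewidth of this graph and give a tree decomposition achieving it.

Every bag has size at most 2, so the width is 2 − 1 = 1 and tw(G) ≤ 1. Since G has at least one edge (e.g. g–b), it is not an edgeless graph, so tw(G) ≥ 1. Hence tw(G) = 1 exactly.

Treewidth 1.
One optimal decomposition is:
Bags: B1 = {b, g}  B2 = {a, b}  B3 = {a, e}  B4 = {e, f}  B5 = {c, f}  B6 = {c, d}
Tree: B1–B2, B2–B3, B3–B4, B4–B5, B5–B6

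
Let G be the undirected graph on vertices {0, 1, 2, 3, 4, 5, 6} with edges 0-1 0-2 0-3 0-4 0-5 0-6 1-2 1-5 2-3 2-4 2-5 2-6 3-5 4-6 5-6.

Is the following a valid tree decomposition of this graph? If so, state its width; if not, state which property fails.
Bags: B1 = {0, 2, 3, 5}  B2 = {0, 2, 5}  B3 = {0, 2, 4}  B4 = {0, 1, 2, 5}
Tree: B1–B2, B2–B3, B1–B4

No — vertex 6 appears in no bag.

A tree decomposition must satisfy three properties: every vertex lies in some bag; for every edge, both endpoints lie together in some bag; and for every vertex, the bags containing it form a connected subtree. Here vertex 6 appears in no bag, so the decomposition is invalid.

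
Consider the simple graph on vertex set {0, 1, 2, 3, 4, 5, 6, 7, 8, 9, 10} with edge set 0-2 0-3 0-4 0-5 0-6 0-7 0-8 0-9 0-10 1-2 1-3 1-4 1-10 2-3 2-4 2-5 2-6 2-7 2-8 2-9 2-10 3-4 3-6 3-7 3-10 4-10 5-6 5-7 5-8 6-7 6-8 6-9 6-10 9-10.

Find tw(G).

A width-4 tree decomposition is:
Bags: B1 = {0, 2, 3, 6, 10}  B2 = {0, 2, 3, 4, 10}  B3 = {0, 2, 3, 6, 7}  B4 = {0, 2, 5, 6, 7}  B5 = {1, 2, 3, 4, 10}  B6 = {0, 2, 5, 6, 8}  B7 = {0, 2, 6, 9, 10}
Tree: B1–B2, B1–B3, B3–B4, B2–B5, B4–B6, B1–B7
Every bag has size at most 5, so the width is 5 − 1 = 4 and tw(G) ≤ 4. On the other hand G contains the 5-clique {0, 2, 3, 4, 10}. A clique must lie in a single bag of any decomposition, so no decomposition can have width below 4. Hence tw(G) = 4 exactly.

4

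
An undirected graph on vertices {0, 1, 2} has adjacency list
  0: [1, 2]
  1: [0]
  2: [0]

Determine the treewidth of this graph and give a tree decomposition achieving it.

Every bag has size at most 2, so the width is 2 − 1 = 1 and tw(G) ≤ 1. Since G has at least one edge (e.g. 0–1), it is not an edgeless graph, so tw(G) ≥ 1. The upper and lower bounds meet at 1, so that is the treewidth.

Treewidth 1.
Bags: B1 = {0, 1}  B2 = {0, 2}
Tree: B1–B2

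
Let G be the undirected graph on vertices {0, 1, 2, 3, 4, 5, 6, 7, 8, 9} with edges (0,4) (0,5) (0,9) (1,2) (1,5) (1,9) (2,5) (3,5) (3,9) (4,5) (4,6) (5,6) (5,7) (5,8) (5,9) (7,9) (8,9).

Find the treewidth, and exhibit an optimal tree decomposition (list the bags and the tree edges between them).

Treewidth 2.
One such decomposition:
Bags: B1 = {0, 5, 9}  B2 = {3, 5, 9}  B3 = {1, 5, 9}  B4 = {0, 4, 5}  B5 = {5, 8, 9}  B6 = {1, 2, 5}  B7 = {5, 7, 9}  B8 = {4, 5, 6}
Tree: B1–B2, B1–B3, B1–B4, B1–B5, B3–B6, B3–B7, B4–B8

The largest bag has 3 vertices, giving width 2; this decomposition certifies tw(G) ≤ 2. Conversely, {0, 5, 9} is a clique of size 3, and the vertices of any clique must share a bag in every tree decomposition; so some bag has ≥ 3 vertices and tw(G) ≥ 2. Hence tw(G) = 2 exactly.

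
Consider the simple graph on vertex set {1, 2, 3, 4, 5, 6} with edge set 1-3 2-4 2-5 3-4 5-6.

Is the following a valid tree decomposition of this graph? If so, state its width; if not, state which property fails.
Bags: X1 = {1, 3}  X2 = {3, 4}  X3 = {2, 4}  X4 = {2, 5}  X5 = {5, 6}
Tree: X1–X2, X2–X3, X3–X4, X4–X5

Yes; width 1.

Vertex coverage: the bags together contain {1, 2, 3, 4, 5, 6}, the full vertex set. Edge coverage: each edge of G has both endpoints in at least one bag. Running intersection: for every vertex, the bags containing it form a connected subtree. All three properties hold, so this is a valid tree decomposition of width max|bag| − 1 = 1, and hence tw(G) ≤ 1.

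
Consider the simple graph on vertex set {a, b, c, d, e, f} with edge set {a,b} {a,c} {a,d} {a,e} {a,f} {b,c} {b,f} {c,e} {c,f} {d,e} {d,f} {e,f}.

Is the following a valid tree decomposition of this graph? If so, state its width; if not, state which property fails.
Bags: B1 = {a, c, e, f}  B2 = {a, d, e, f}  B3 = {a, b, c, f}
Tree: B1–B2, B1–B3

Yes; width 3.

Vertex coverage: the bags together contain {a, b, c, d, e, f}, the full vertex set. Edge coverage: each edge of G has both endpoints in at least one bag. Running intersection: for every vertex, the bags containing it form a connected subtree. All three properties hold, so this is a valid tree decomposition of width max|bag| − 1 = 3, and hence tw(G) ≤ 3.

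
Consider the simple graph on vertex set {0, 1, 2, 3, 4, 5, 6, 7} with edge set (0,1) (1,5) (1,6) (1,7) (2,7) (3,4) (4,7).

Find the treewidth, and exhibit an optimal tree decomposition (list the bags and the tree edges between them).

The largest bag has 2 vertices, giving width 1; this decomposition certifies tw(G) ≤ 1. Any graph with an edge has treewidth ≥ 1, and G has the edge 1–0. Therefore the treewidth is 1.

Treewidth 1.
One such decomposition:
Bags: B1 = {0, 1}  B2 = {1, 7}  B3 = {1, 5}  B4 = {4, 7}  B5 = {1, 6}  B6 = {3, 4}  B7 = {2, 7}
Tree: B1–B2, B2–B3, B2–B4, B3–B5, B4–B6, B4–B7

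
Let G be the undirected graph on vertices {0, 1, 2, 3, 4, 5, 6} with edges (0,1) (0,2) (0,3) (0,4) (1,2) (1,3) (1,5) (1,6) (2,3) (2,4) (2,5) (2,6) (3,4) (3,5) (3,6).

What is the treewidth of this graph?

A width-3 tree decomposition is:
Bags: B1 = {0, 1, 2, 3}  B2 = {1, 2, 3, 6}  B3 = {0, 2, 3, 4}  B4 = {1, 2, 3, 5}
Tree: B1–B2, B1–B3, B2–B4
The largest bag has 4 vertices, giving width 3; this decomposition certifies tw(G) ≤ 3. On the other hand G contains the 4-clique {0, 1, 2, 3}. A clique must lie in a single bag of any decomposition, so no decomposition can have width below 3. Therefore the treewidth is 3.

3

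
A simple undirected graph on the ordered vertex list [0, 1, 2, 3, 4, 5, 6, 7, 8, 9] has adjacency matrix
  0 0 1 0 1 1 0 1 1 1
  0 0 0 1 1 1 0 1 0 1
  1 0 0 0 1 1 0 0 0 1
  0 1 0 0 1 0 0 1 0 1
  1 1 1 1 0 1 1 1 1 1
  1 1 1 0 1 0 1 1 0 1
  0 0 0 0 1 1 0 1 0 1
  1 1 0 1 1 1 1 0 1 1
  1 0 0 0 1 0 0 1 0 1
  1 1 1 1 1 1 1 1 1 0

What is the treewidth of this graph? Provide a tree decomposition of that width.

Each bag holds 5 vertices, so the decomposition has width 4, which upper-bounds the treewidth. On the other hand G contains the 5-clique {0, 2, 4, 5, 9}. A clique must lie in a single bag of any decomposition, so no decomposition can have width below 4. Therefore the treewidth is 4.

Treewidth 4.
Bags: B1 = {1, 4, 5, 7, 9}  B2 = {4, 5, 6, 7, 9}  B3 = {0, 4, 5, 7, 9}  B4 = {1, 3, 4, 7, 9}  B5 = {0, 4, 7, 8, 9}  B6 = {0, 2, 4, 5, 9}
Tree: B1–B2, B2–B3, B1–B4, B3–B5, B3–B6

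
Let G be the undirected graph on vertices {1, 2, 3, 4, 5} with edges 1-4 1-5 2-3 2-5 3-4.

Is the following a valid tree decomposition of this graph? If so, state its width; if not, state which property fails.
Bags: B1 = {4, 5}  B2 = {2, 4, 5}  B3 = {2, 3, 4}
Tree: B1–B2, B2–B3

A tree decomposition must satisfy three properties: every vertex lies in some bag; for every edge, both endpoints lie together in some bag; and for every vertex, the bags containing it form a connected subtree. Here vertex 1 appears in no bag, so the decomposition is invalid.

No — vertex 1 appears in no bag.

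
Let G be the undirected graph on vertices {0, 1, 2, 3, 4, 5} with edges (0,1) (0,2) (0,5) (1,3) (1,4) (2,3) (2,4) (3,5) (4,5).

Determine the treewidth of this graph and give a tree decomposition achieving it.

Each bag holds 4 vertices, so the decomposition has width 3, which upper-bounds the treewidth. For the lower bound: the 4 vertex sets {3,5}, {1,4}, {2}, {0} are disjoint, each induces a connected subgraph, and every pair is joined by at least one edge of G. Contracting each set to a single vertex therefore yields K_{4} as a minor, and since treewidth is minor-monotone, tw(G) ≥ tw(K_{4}) = 3. Combining the bounds, tw(G) = 3.

Treewidth 3.
Bags: B1 = {1, 2, 3, 5}  B2 = {1, 2, 4, 5}  B3 = {0, 1, 2, 5}
Tree: B1–B2, B2–B3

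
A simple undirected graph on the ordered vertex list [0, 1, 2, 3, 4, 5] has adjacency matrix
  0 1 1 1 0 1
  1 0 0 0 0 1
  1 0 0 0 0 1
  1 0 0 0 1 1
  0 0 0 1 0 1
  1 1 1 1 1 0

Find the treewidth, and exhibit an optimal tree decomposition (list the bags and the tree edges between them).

Treewidth 2.
Bags: B1 = {0, 3, 5}  B2 = {3, 4, 5}  B3 = {0, 2, 5}  B4 = {0, 1, 5}
Tree: B1–B2, B1–B3, B3–B4

The largest bag has 3 vertices, giving width 2; this decomposition certifies tw(G) ≤ 2. For the lower bound, the 3 vertices {0, 1, 5} are pairwise adjacent, and any tree decomposition puts a clique entirely inside one bag — forcing width ≥ 2. The upper and lower bounds meet at 2, so that is the treewidth.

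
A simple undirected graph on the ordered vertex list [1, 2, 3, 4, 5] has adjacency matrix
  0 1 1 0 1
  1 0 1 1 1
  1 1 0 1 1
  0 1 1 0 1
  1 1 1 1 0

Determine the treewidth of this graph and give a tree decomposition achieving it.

Each bag holds 4 vertices, so the decomposition has width 3, which upper-bounds the treewidth. On the other hand G contains the 4-clique {1, 2, 3, 5}. A clique must lie in a single bag of any decomposition, so no decomposition can have width below 3. Therefore the treewidth is 3.

Treewidth 3.
Bags: B1 = {2, 3, 4, 5}  B2 = {1, 2, 3, 5}
Tree: B1–B2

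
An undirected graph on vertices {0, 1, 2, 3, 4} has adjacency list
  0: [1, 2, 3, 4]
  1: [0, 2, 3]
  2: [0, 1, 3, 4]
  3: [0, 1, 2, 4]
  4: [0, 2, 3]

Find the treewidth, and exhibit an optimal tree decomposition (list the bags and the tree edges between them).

Each bag holds 4 vertices, so the decomposition has width 3, which upper-bounds the treewidth. For the lower bound, the 4 vertices {0, 1, 2, 3} are pairwise adjacent, and any tree decomposition puts a clique entirely inside one bag — forcing width ≥ 3. The upper and lower bounds meet at 3, so that is the treewidth.

Treewidth 3.
One such decomposition:
Bags: B1 = {0, 1, 2, 3}  B2 = {0, 2, 3, 4}
Tree: B1–B2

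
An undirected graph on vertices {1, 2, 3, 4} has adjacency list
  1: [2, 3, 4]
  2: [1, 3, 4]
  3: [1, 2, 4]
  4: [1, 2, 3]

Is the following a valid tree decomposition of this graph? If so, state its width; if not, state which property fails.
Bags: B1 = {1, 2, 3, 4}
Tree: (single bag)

Vertex coverage: the bags together contain {1, 2, 3, 4}, the full vertex set. Edge coverage: each edge of G has both endpoints in at least one bag. Running intersection: for every vertex, the bags containing it form a connected subtree. All three properties hold, so this is a valid tree decomposition of width max|bag| − 1 = 3, and hence tw(G) ≤ 3.

Yes; width 3.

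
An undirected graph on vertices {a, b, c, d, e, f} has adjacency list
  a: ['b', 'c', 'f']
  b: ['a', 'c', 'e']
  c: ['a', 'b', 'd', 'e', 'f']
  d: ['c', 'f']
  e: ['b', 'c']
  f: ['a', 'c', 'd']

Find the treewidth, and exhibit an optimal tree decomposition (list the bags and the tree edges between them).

Treewidth 2.
One optimal decomposition is:
Bags: B1 = {a, b, c}  B2 = {a, c, f}  B3 = {c, d, f}  B4 = {b, c, e}
Tree: B1–B2, B2–B3, B1–B4

Every bag has size at most 3, so the width is 3 − 1 = 2 and tw(G) ≤ 2. Conversely, {b, c, e} is a clique of size 3, and the vertices of any clique must share a bag in every tree decomposition; so some bag has ≥ 3 vertices and tw(G) ≥ 2. Hence tw(G) = 2 exactly.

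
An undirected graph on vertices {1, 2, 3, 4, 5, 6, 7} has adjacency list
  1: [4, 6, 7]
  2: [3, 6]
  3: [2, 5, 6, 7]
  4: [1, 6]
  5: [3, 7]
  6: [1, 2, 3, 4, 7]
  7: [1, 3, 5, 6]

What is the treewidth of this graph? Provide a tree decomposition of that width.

Treewidth 2.
Bags: B1 = {3, 5, 7}  B2 = {3, 6, 7}  B3 = {1, 6, 7}  B4 = {2, 3, 6}  B5 = {1, 4, 6}
Tree: B1–B2, B2–B3, B2–B4, B3–B5

The largest bag has 3 vertices, giving width 2; this decomposition certifies tw(G) ≤ 2. Conversely, {3, 5, 7} is a clique of size 3, and the vertices of any clique must share a bag in every tree decomposition; so some bag has ≥ 3 vertices and tw(G) ≥ 2. Hence tw(G) = 2 exactly.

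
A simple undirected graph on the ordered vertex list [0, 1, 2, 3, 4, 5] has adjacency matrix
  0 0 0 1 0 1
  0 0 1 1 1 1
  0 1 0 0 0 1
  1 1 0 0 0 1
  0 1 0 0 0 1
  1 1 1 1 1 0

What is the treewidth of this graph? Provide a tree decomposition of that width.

Every bag has size at most 3, so the width is 3 − 1 = 2 and tw(G) ≤ 2. For the lower bound, the 3 vertices {0, 3, 5} are pairwise adjacent, and any tree decomposition puts a clique entirely inside one bag — forcing width ≥ 2. The upper and lower bounds meet at 2, so that is the treewidth.

Treewidth 2.
One optimal decomposition is:
Bags: B1 = {1, 4, 5}  B2 = {1, 2, 5}  B3 = {1, 3, 5}  B4 = {0, 3, 5}
Tree: B1–B2, B2–B3, B3–B4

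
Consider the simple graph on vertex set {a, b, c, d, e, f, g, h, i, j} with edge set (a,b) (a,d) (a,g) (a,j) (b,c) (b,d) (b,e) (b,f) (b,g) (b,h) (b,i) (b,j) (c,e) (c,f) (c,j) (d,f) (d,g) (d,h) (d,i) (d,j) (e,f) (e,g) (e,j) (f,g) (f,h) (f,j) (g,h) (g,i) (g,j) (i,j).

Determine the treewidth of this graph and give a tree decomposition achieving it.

Treewidth 4.
Bags: B1 = {b, d, f, g, j}  B2 = {b, d, g, i, j}  B3 = {b, d, f, g, h}  B4 = {b, e, f, g, j}  B5 = {a, b, d, g, j}  B6 = {b, c, e, f, j}
Tree: B1–B2, B1–B3, B1–B4, B1–B5, B4–B6

Every bag has size at most 5, so the width is 5 − 1 = 4 and tw(G) ≤ 4. On the other hand G contains the 5-clique {b, d, f, g, j}. A clique must lie in a single bag of any decomposition, so no decomposition can have width below 4. Therefore the treewidth is 4.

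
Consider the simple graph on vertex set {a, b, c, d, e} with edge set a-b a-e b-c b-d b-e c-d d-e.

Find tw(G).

2

A width-2 tree decomposition is:
Bags: B1 = {b, c, d}  B2 = {b, d, e}  B3 = {a, b, e}
Tree: B1–B2, B2–B3
Every bag has size at most 3, so the width is 3 − 1 = 2 and tw(G) ≤ 2. For the lower bound, the 3 vertices {b, d, e} are pairwise adjacent, and any tree decomposition puts a clique entirely inside one bag — forcing width ≥ 2. Hence tw(G) = 2 exactly.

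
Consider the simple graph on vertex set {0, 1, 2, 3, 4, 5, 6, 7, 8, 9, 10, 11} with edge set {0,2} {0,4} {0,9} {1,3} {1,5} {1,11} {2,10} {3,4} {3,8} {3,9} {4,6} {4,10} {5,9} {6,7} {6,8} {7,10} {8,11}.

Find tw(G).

3

A width-3 tree decomposition is:
Bags: B1 = {0, 2, 7, 10}  B2 = {0, 4, 7, 10}  B3 = {0, 4, 6, 7}  B4 = {0, 4, 6, 9}  B5 = {3, 4, 6, 9}  B6 = {3, 6, 8, 9}  B7 = {3, 5, 8, 9}  B8 = {1, 3, 5, 8}  B9 = {1, 5, 8, 11}
Tree: B1–B2, B2–B3, B3–B4, B4–B5, B5–B6, B6–B7, B7–B8, B8–B9
The largest bag has 4 vertices, giving width 3; this decomposition certifies tw(G) ≤ 3. For the lower bound: the 4 vertex sets {2,7,10}, {0}, {4}, {3,6,8,9} are disjoint, each induces a connected subgraph, and every pair is joined by at least one edge of G. Contracting each set to a single vertex therefore yields K_{4} as a minor, and since treewidth is minor-monotone, tw(G) ≥ tw(K_{4}) = 3. Therefore the treewidth is 3.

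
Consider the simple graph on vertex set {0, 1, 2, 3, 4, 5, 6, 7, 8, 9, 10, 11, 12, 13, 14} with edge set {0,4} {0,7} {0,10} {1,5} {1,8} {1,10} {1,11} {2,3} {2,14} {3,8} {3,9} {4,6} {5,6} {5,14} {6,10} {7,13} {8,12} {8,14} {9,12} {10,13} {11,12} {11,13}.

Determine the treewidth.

A width-3 tree decomposition is:
Bags: B1 = {0, 4, 6, 7}  B2 = {0, 6, 7, 10}  B3 = {6, 7, 10, 13}  B4 = {5, 6, 10, 13}  B5 = {1, 5, 10, 13}  B6 = {1, 5, 11, 13}  B7 = {1, 5, 11, 14}  B8 = {1, 8, 11, 14}  B9 = {8, 11, 12, 14}  B10 = {2, 8, 12, 14}  B11 = {2, 3, 8, 12}  B12 = {2, 3, 9, 12}
Tree: B1–B2, B2–B3, B3–B4, B4–B5, B5–B6, B6–B7, B7–B8, B8–B9, B9–B10, B10–B11, B11–B12
Each bag holds 4 vertices, so the decomposition has width 3, which upper-bounds the treewidth. For the lower bound: the 4 vertex sets {0,4,7}, {6}, {10}, {1,5,11,13} are disjoint, each induces a connected subgraph, and every pair is joined by at least one edge of G. Contracting each set to a single vertex therefore yields K_{4} as a minor, and since treewidth is minor-monotone, tw(G) ≥ tw(K_{4}) = 3. Hence tw(G) = 3 exactly.

3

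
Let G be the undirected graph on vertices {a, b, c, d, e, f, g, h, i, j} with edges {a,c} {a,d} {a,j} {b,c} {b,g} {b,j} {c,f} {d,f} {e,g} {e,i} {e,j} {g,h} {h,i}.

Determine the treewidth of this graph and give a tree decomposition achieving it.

Treewidth 2.
One optimal decomposition is:
Bags: B1 = {g, h, i}  B2 = {e, g, i}  B3 = {b, e, g}  B4 = {b, e, j}  B5 = {b, c, j}  B6 = {a, c, j}  B7 = {a, c, f}  B8 = {a, d, f}
Tree: B1–B2, B2–B3, B3–B4, B4–B5, B5–B6, B6–B7, B7–B8

The largest bag has 3 vertices, giving width 2; this decomposition certifies tw(G) ≤ 2. For the lower bound, G contains the cycle h–i–e–g–h, so G is not a forest; only forests have treewidth ≤ 1, hence tw(G) ≥ 2. Combining the bounds, tw(G) = 2.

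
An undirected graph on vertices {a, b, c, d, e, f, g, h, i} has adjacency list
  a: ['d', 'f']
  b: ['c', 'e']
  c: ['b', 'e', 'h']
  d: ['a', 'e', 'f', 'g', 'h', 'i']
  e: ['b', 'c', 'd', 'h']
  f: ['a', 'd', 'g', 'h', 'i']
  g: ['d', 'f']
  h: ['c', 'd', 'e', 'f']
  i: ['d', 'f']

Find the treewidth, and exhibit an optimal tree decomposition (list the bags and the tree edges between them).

Each bag holds 3 vertices, so the decomposition has width 2, which upper-bounds the treewidth. On the other hand G contains the 3-clique {d, e, h}. A clique must lie in a single bag of any decomposition, so no decomposition can have width below 2. Combining the bounds, tw(G) = 2.

Treewidth 2.
Bags: B1 = {d, e, h}  B2 = {d, f, h}  B3 = {d, f, g}  B4 = {c, e, h}  B5 = {b, c, e}  B6 = {a, d, f}  B7 = {d, f, i}
Tree: B1–B2, B2–B3, B1–B4, B4–B5, B3–B6, B2–B7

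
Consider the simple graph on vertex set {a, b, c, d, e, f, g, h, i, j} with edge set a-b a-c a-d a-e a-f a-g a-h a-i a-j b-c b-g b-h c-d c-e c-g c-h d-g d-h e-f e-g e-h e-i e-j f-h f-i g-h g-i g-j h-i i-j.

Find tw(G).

4

A width-4 tree decomposition is:
Bags: B1 = {a, e, g, h, i}  B2 = {a, e, f, h, i}  B3 = {a, c, e, g, h}  B4 = {a, c, d, g, h}  B5 = {a, e, g, i, j}  B6 = {a, b, c, g, h}
Tree: B1–B2, B1–B3, B3–B4, B1–B5, B4–B6
The largest bag has 5 vertices, giving width 4; this decomposition certifies tw(G) ≤ 4. For the lower bound, the 5 vertices {a, e, g, i, j} are pairwise adjacent, and any tree decomposition puts a clique entirely inside one bag — forcing width ≥ 4. Hence tw(G) = 4 exactly.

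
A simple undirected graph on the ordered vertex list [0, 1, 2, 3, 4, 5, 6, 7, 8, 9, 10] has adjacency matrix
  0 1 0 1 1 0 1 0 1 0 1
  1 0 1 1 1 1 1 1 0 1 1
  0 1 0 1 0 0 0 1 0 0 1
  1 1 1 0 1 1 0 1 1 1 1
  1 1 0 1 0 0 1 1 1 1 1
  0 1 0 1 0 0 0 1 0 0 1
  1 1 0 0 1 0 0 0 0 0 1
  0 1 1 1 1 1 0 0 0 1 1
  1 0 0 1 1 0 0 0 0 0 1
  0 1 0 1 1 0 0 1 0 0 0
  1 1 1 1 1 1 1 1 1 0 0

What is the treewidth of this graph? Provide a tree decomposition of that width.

The largest bag has 5 vertices, giving width 4; this decomposition certifies tw(G) ≤ 4. Conversely, {0, 3, 4, 8, 10} is a clique of size 5, and the vertices of any clique must share a bag in every tree decomposition; so some bag has ≥ 5 vertices and tw(G) ≥ 4. Combining the bounds, tw(G) = 4.

Treewidth 4.
Bags: B1 = {0, 1, 3, 4, 10}  B2 = {0, 3, 4, 8, 10}  B3 = {0, 1, 4, 6, 10}  B4 = {1, 3, 4, 7, 10}  B5 = {1, 3, 4, 7, 9}  B6 = {1, 3, 5, 7, 10}  B7 = {1, 2, 3, 7, 10}
Tree: B1–B2, B1–B3, B1–B4, B4–B5, B4–B6, B6–B7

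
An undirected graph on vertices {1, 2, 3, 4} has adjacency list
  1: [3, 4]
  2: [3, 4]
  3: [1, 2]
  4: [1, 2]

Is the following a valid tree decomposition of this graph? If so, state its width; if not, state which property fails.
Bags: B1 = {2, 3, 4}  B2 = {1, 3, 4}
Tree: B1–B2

Checking the three conditions: (i) the bags cover all of {1, 2, 3, 4}; (ii) for each edge, some bag contains both endpoints; (iii) the bags containing any fixed vertex form a subtree. All hold, so the decomposition is valid with width 3 − 1 = 2.

Yes; width 2.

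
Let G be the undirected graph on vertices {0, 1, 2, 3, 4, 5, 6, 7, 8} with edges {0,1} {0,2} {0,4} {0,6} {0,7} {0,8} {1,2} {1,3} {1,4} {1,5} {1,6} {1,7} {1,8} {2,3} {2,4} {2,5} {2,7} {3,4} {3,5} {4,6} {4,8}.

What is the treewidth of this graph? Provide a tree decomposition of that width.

Treewidth 3.
Bags: B1 = {1, 2, 3, 4}  B2 = {0, 1, 2, 4}  B3 = {0, 1, 2, 7}  B4 = {1, 2, 3, 5}  B5 = {0, 1, 4, 8}  B6 = {0, 1, 4, 6}
Tree: B1–B2, B2–B3, B1–B4, B2–B5, B2–B6

Each bag holds 4 vertices, so the decomposition has width 3, which upper-bounds the treewidth. For the lower bound, the 4 vertices {0, 1, 4, 8} are pairwise adjacent, and any tree decomposition puts a clique entirely inside one bag — forcing width ≥ 3. Combining the bounds, tw(G) = 3.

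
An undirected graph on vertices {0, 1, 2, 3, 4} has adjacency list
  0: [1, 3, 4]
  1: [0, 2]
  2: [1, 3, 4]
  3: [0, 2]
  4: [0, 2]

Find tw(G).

2

A width-2 tree decomposition is:
Bags: B1 = {0, 2, 3}  B2 = {0, 1, 2}  B3 = {0, 2, 4}
Tree: B1–B2, B2–B3
Every bag has size at most 3, so the width is 3 − 1 = 2 and tw(G) ≤ 2. The edges 3–0–1–2–3 form a cycle, so G is not a tree and its treewidth is at least 2. Hence tw(G) = 2 exactly.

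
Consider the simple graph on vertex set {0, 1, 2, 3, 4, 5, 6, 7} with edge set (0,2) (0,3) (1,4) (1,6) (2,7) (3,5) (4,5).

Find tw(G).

1

A width-1 tree decomposition is:
Bags: B1 = {1, 6}  B2 = {1, 4}  B3 = {4, 5}  B4 = {3, 5}  B5 = {0, 3}  B6 = {0, 2}  B7 = {2, 7}
Tree: B1–B2, B2–B3, B3–B4, B4–B5, B5–B6, B6–B7
Every bag has size at most 2, so the width is 2 − 1 = 1 and tw(G) ≤ 1. Any graph with an edge has treewidth ≥ 1, and G has the edge 6–1. The upper and lower bounds meet at 1, so that is the treewidth.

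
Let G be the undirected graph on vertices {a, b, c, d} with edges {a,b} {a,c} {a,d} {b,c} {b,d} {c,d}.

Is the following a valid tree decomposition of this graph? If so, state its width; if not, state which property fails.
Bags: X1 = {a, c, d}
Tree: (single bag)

A tree decomposition must satisfy three properties: every vertex lies in some bag; for every edge, both endpoints lie together in some bag; and for every vertex, the bags containing it form a connected subtree. Here vertex b appears in no bag, so the decomposition is invalid.

No — vertex b appears in no bag.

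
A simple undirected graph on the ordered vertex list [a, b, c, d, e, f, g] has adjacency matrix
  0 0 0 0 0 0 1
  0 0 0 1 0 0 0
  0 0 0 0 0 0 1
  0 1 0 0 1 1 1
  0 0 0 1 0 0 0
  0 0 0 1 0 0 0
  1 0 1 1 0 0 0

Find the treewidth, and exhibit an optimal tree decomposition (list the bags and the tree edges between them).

Each bag holds 2 vertices, so the decomposition has width 1, which upper-bounds the treewidth. Any graph with an edge has treewidth ≥ 1, and G has the edge g–d. Hence tw(G) = 1 exactly.

Treewidth 1.
Bags: B1 = {d, g}  B2 = {d, f}  B3 = {a, g}  B4 = {c, g}  B5 = {d, e}  B6 = {b, d}
Tree: B1–B2, B1–B3, B3–B4, B1–B5, B2–B6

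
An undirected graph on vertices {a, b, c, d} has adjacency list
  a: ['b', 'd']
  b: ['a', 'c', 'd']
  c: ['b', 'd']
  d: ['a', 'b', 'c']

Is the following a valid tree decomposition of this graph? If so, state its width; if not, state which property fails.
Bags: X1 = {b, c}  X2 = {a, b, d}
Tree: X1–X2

A tree decomposition must satisfy three properties: every vertex lies in some bag; for every edge, both endpoints lie together in some bag; and for every vertex, the bags containing it form a connected subtree. Here edge (d,c) lies in no bag, so the decomposition is invalid.

No — edge (d,c) lies in no bag.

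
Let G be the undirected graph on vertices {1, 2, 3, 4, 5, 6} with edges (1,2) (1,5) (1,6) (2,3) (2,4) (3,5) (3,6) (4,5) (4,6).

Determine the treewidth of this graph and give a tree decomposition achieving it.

Treewidth 3.
One optimal decomposition is:
Bags: B1 = {1, 3, 4, 5}  B2 = {1, 3, 4, 6}  B3 = {1, 2, 3, 4}
Tree: B1–B2, B2–B3

Every bag has size at most 4, so the width is 4 − 1 = 3 and tw(G) ≤ 3. For the lower bound: the 4 vertex sets {1,5}, {3,6}, {4}, {2} are disjoint, each induces a connected subgraph, and every pair is joined by at least one edge of G. Contracting each set to a single vertex therefore yields K_{4} as a minor, and since treewidth is minor-monotone, tw(G) ≥ tw(K_{4}) = 3. Hence tw(G) = 3 exactly.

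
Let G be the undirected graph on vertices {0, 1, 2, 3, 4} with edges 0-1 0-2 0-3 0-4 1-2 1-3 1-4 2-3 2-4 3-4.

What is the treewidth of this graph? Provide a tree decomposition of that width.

Treewidth 4.
One such decomposition:
Bags: B1 = {0, 1, 2, 3, 4}
Tree: (single bag)

A single bag containing all 5 vertices is trivially a valid decomposition of width 4. Conversely, {0, 1, 2, 3, 4} is a clique of size 5, and the vertices of any clique must share a bag in every tree decomposition; so some bag has ≥ 5 vertices and tw(G) ≥ 4. Therefore the treewidth is 4.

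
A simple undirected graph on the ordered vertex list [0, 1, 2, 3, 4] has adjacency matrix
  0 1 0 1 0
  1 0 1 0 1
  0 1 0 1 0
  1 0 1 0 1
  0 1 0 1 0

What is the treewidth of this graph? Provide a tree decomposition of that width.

Treewidth 2.
Bags: B1 = {1, 3, 4}  B2 = {0, 1, 3}  B3 = {1, 2, 3}
Tree: B1–B2, B2–B3

Every bag has size at most 3, so the width is 3 − 1 = 2 and tw(G) ≤ 2. For the lower bound, G contains the cycle 4–3–0–1–4, so G is not a forest; only forests have treewidth ≤ 1, hence tw(G) ≥ 2. Hence tw(G) = 2 exactly.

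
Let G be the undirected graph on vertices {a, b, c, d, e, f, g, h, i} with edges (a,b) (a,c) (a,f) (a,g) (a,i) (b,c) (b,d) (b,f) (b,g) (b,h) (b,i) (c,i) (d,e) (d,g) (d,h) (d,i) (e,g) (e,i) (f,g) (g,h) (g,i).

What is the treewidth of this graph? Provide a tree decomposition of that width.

Treewidth 3.
Bags: B1 = {a, b, g, i}  B2 = {a, b, f, g}  B3 = {b, d, g, i}  B4 = {b, d, g, h}  B5 = {a, b, c, i}  B6 = {d, e, g, i}
Tree: B1–B2, B1–B3, B3–B4, B1–B5, B3–B6

Every bag has size at most 4, so the width is 4 − 1 = 3 and tw(G) ≤ 3. Conversely, {d, e, g, i} is a clique of size 4, and the vertices of any clique must share a bag in every tree decomposition; so some bag has ≥ 4 vertices and tw(G) ≥ 3. Therefore the treewidth is 3.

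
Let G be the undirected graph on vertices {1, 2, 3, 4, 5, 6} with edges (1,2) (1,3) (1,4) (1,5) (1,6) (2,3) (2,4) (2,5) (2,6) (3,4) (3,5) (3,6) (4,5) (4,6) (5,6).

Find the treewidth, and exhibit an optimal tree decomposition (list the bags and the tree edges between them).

Treewidth 5.
One optimal decomposition is:
Bags: B1 = {1, 2, 3, 4, 5, 6}
Tree: (single bag)

With just one bag of size 6, the width is 6 − 1 = 5, so tw(G) ≤ 5. On the other hand G contains the 6-clique {1, 2, 3, 4, 5, 6}. A clique must lie in a single bag of any decomposition, so no decomposition can have width below 5. Hence tw(G) = 5 exactly.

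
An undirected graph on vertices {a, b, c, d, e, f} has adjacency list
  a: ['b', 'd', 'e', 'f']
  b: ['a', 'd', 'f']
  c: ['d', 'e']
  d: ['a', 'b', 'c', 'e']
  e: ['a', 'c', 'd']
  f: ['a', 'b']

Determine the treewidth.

2

A width-2 tree decomposition is:
Bags: B1 = {a, d, e}  B2 = {a, b, d}  B3 = {a, b, f}  B4 = {c, d, e}
Tree: B1–B2, B2–B3, B1–B4
The largest bag has 3 vertices, giving width 2; this decomposition certifies tw(G) ≤ 2. Conversely, {c, d, e} is a clique of size 3, and the vertices of any clique must share a bag in every tree decomposition; so some bag has ≥ 3 vertices and tw(G) ≥ 2. The upper and lower bounds meet at 2, so that is the treewidth.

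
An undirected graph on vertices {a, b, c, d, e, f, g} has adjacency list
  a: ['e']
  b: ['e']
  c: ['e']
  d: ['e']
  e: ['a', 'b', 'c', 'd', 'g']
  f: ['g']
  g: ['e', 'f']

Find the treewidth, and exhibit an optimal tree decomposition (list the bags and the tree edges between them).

Treewidth 1.
One optimal decomposition is:
Bags: B1 = {b, e}  B2 = {e, g}  B3 = {a, e}  B4 = {f, g}  B5 = {c, e}  B6 = {d, e}
Tree: B1–B2, B2–B3, B2–B4, B3–B5, B1–B6

The largest bag has 2 vertices, giving width 1; this decomposition certifies tw(G) ≤ 1. Since G has at least one edge (e.g. e–b), it is not an edgeless graph, so tw(G) ≥ 1. Therefore the treewidth is 1.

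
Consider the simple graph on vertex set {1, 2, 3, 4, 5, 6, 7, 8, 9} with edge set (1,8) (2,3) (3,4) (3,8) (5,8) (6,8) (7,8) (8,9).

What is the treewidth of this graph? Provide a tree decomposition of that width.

Each bag holds 2 vertices, so the decomposition has width 1, which upper-bounds the treewidth. Since G has at least one edge (e.g. 6–8), it is not an edgeless graph, so tw(G) ≥ 1. Combining the bounds, tw(G) = 1.

Treewidth 1.
One optimal decomposition is:
Bags: B1 = {6, 8}  B2 = {7, 8}  B3 = {3, 8}  B4 = {3, 4}  B5 = {5, 8}  B6 = {1, 8}  B7 = {2, 3}  B8 = {8, 9}
Tree: B1–B2, B1–B3, B3–B4, B3–B5, B2–B6, B3–B7, B2–B8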